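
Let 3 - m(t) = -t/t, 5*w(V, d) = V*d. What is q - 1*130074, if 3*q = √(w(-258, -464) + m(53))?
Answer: -130074 + 2*√149665/15 ≈ -1.3002e+5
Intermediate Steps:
w(V, d) = V*d/5 (w(V, d) = (V*d)/5 = V*d/5)
m(t) = 4 (m(t) = 3 - (-1)*t/t = 3 - (-1) = 3 - 1*(-1) = 3 + 1 = 4)
q = 2*√149665/15 (q = √((⅕)*(-258)*(-464) + 4)/3 = √(119712/5 + 4)/3 = √(119732/5)/3 = (2*√149665/5)/3 = 2*√149665/15 ≈ 51.582)
q - 1*130074 = 2*√149665/15 - 1*130074 = 2*√149665/15 - 130074 = -130074 + 2*√149665/15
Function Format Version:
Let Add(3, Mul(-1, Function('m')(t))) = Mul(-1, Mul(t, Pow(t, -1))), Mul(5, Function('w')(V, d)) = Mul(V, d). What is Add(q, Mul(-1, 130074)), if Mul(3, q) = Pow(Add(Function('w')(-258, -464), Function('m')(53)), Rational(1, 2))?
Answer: Add(-130074, Mul(Rational(2, 15), Pow(149665, Rational(1, 2)))) ≈ -1.3002e+5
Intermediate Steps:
Function('w')(V, d) = Mul(Rational(1, 5), V, d) (Function('w')(V, d) = Mul(Rational(1, 5), Mul(V, d)) = Mul(Rational(1, 5), V, d))
Function('m')(t) = 4 (Function('m')(t) = Add(3, Mul(-1, Mul(-1, Mul(t, Pow(t, -1))))) = Add(3, Mul(-1, Mul(-1, 1))) = Add(3, Mul(-1, -1)) = Add(3, 1) = 4)
q = Mul(Rational(2, 15), Pow(149665, Rational(1, 2))) (q = Mul(Rational(1, 3), Pow(Add(Mul(Rational(1, 5), -258, -464), 4), Rational(1, 2))) = Mul(Rational(1, 3), Pow(Add(Rational(119712, 5), 4), Rational(1, 2))) = Mul(Rational(1, 3), Pow(Rational(119732, 5), Rational(1, 2))) = Mul(Rational(1, 3), Mul(Rational(2, 5), Pow(149665, Rational(1, 2)))) = Mul(Rational(2, 15), Pow(149665, Rational(1, 2))) ≈ 51.582)
Add(q, Mul(-1, 130074)) = Add(Mul(Rational(2, 15), Pow(149665, Rational(1, 2))), Mul(-1, 130074)) = Add(Mul(Rational(2, 15), Pow(149665, Rational(1, 2))), -130074) = Add(-130074, Mul(Rational(2, 15), Pow(149665, Rational(1, 2))))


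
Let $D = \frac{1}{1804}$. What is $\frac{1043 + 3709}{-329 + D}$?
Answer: $- \frac{8572608}{593515} \approx -14.444$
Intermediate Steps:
$D = \frac{1}{1804} \approx 0.00055432$
$\frac{1043 + 3709}{-329 + D} = \frac{1043 + 3709}{-329 + \frac{1}{1804}} = \frac{4752}{- \frac{593515}{1804}} = 4752 \left(- \frac{1804}{593515}\right) = - \frac{8572608}{593515}$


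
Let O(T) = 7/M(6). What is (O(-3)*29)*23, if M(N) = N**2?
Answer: 4669/36 ≈ 129.69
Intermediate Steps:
O(T) = 7/36 (O(T) = 7/(6**2) = 7/36)
(O(-3)*29)*23 = ((7/36)*29)*23 = (203/36)*23 = 4669/36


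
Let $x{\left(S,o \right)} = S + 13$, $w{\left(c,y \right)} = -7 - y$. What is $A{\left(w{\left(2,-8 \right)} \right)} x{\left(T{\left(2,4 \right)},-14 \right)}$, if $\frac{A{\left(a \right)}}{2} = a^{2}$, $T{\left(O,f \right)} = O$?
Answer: $30$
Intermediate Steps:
$A{\left(a \right)} = 2 a^{2}$
$x{\left(S,o \right)} = 13 + S$
$A{\left(w{\left(2,-8 \right)} \right)} x{\left(T{\left(2,4 \right)},-14 \right)} = 2 \left(-7 - -8\right)^{2} \left(13 + 2\right) = 2 \left(-7 + 8\right)^{2} \cdot 15 = 2 \cdot 1^{2} \cdot 15 = 2 \cdot 1 \cdot 15 = 2 \cdot 15 = 30$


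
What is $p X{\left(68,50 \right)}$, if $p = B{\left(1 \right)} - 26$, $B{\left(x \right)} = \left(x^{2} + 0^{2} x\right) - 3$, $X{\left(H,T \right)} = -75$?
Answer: $2100$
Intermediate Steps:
$B{\left(x \right)} = -3 + x^{2}$ ($B{\left(x \right)} = \left(x^{2} + 0 x\right) - 3 = \left(x^{2} + 0\right) - 3 = x^{2} - 3 = -3 + x^{2}$)
$p = -28$ ($p = \left(-3 + 1^{2}\right) - 26 = \left(-3 + 1\right) - 26 = -2 - 26 = -28$)
$p X{\left(68,50 \right)} = \left(-28\right) \left(-75\right) = 2100$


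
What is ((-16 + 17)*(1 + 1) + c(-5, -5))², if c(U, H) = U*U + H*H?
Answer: 2704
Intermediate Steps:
c(U, H) = H² + U² (c(U, H) = U² + H² = H² + U²)
((-16 + 17)*(1 + 1) + c(-5, -5))² = ((-16 + 17)*(1 + 1) + ((-5)² + (-5)²))² = (1*2 + (25 + 25))² = (2 + 50)² = 52² = 2704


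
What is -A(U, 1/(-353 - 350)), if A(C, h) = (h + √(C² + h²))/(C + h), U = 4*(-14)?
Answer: -1/39369 + 5*√61993577/39369 ≈ 0.99995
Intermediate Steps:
U = -56
A(C, h) = (h + √(C² + h²))/(C + h)
-A(U, 1/(-353 - 350)) = -(1/(-353 - 350) + √((-56)² + (1/(-353 - 350))²))/(-56 + 1/(-353 - 350)) = -(1/(-703) + √(3136 + (1/(-703))²))/(-56 + 1/(-703)) = -(-1/703 + √(3136 + (-1/703)²))/(-56 - 1/703) = -(-1/703 + √(3136 + 1/494209))/(-39369/703) = -(-703)*(-1/703 + √(1549839425/494209))/39369 = -(-703)*(-1/703 + 5*√61993577/703)/39369 = -(1/39369 - 5*√61993577/39369) = -1/39369 + 5*√61993577/39369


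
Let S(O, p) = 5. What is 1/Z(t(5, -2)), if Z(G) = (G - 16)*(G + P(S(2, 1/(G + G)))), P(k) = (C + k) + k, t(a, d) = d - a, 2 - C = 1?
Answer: -1/92 ≈ -0.010870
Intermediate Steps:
C = 1 (C = 2 - 1*1 = 2 - 1 = 1)
P(k) = 1 + 2*k (P(k) = (1 + k) + k = 1 + 2*k)
Z(G) = (-16 + G)*(11 + G) (Z(G) = (G - 16)*(G + (1 + 2*5)) = (-16 + G)*(G + (1 + 10)) = (-16 + G)*(G + 11) = (-16 + G)*(11 + G))
1/Z(t(5, -2)) = 1/(-176 + (-2 - 1*5)² - 5*(-2 - 1*5)) = 1/(-176 + (-2 - 5)² - 5*(-2 - 5)) = 1/(-176 + (-7)² - 5*(-7)) = 1/(-176 + 49 + 35) = 1/(-92) = -1/92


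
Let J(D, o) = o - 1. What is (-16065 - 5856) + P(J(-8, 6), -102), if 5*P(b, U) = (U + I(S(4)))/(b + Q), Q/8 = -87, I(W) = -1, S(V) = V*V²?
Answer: -75736952/3455 ≈ -21921.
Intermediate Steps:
S(V) = V³
Q = -696 (Q = 8*(-87) = -696)
J(D, o) = -1 + o
P(b, U) = (-1 + U)/(5*(-696 + b)) (P(b, U) = ((U - 1)/(b - 696))/5 = ((-1 + U)/(-696 + b))/5 = (-1 + U)/(5*(-696 + b)))
(-16065 - 5856) + P(J(-8, 6), -102) = (-16065 - 5856) + (-1 - 102)/(5*(-696 + (-1 + 6))) = -21921 + (⅕)*(-103)/(-696 + 5) = -21921 + (⅕)*(-103)/(-691) = -21921 + (⅕)*(-1/691)*(-103) = -21921 + 103/3455 = -75736952/3455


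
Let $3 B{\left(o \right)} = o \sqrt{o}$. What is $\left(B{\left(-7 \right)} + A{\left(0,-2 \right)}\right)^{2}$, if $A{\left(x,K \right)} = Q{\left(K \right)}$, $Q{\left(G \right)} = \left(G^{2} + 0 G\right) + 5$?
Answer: $\frac{386}{9} - 42 i \sqrt{7} \approx 42.889 - 111.12 i$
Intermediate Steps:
$Q{\left(G \right)} = 5 + G^{2}$ ($Q{\left(G \right)} = \left(G^{2} + 0\right) + 5 = G^{2} + 5 = 5 + G^{2}$)
$A{\left(x,K \right)} = 5 + K^{2}$
$B{\left(o \right)} = \frac{o^{\frac{3}{2}}}{3}$ ($B{\left(o \right)} = \frac{o \sqrt{o}}{3} = \frac{o^{\frac{3}{2}}}{3}$)
$\left(B{\left(-7 \right)} + A{\left(0,-2 \right)}\right)^{2} = \left(\frac{\left(-7\right)^{\frac{3}{2}}}{3} + \left(5 + \left(-2\right)^{2}\right)\right)^{2} = \left(\frac{\left(-7\right) i \sqrt{7}}{3} + \left(5 + 4\right)\right)^{2} = \left(- \frac{7 i \sqrt{7}}{3} + 9\right)^{2} = \left(9 - \frac{7 i \sqrt{7}}{3}\right)^{2}$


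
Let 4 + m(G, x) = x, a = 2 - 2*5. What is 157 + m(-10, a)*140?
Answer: -1523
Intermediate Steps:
a = -8 (a = 2 - 10 = -8)
m(G, x) = -4 + x
157 + m(-10, a)*140 = 157 + (-4 - 8)*140 = 157 - 12*140 = 157 - 1680 = -1523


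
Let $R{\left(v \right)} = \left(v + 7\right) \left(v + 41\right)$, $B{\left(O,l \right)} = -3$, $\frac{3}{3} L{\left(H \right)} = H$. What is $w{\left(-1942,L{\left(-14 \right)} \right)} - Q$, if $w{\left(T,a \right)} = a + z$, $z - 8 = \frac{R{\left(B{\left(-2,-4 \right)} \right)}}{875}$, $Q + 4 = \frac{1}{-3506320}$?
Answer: $- \frac{1120619697}{613606000} \approx -1.8263$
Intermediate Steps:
$L{\left(H \right)} = H$
$Q = - \frac{14025281}{3506320}$ ($Q = -4 + \frac{1}{-3506320} = -4 - \frac{1}{3506320} = - \frac{14025281}{3506320} \approx -4.0$)
$R{\left(v \right)} = \left(7 + v\right) \left(41 + v\right)$
$z = \frac{7152}{875}$ ($z = 8 + \frac{287 + \left(-3\right)^{2} + 48 \left(-3\right)}{875} = 8 + \left(287 + 9 - 144\right) \frac{1}{875} = 8 + 152 \cdot \frac{1}{875} = 8 + \frac{152}{875} = \frac{7152}{875} \approx 8.1737$)
$w{\left(T,a \right)} = \frac{7152}{875} + a$ ($w{\left(T,a \right)} = a + \frac{7152}{875} = \frac{7152}{875} + a$)
$w{\left(-1942,L{\left(-14 \right)} \right)} - Q = \left(\frac{7152}{875} - 14\right) - - \frac{14025281}{3506320} = - \frac{5098}{875} + \frac{14025281}{3506320} = - \frac{1120619697}{613606000}$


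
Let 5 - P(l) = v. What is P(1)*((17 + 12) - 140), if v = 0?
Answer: -555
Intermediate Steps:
P(l) = 5 (P(l) = 5 - 1*0 = 5 + 0 = 5)
P(1)*((17 + 12) - 140) = 5*((17 + 12) - 140) = 5*(29 - 140) = 5*(-111) = -555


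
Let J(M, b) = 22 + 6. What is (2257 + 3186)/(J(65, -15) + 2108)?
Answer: 5443/2136 ≈ 2.5482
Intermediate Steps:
J(M, b) = 28
(2257 + 3186)/(J(65, -15) + 2108) = (2257 + 3186)/(28 + 2108) = 5443/2136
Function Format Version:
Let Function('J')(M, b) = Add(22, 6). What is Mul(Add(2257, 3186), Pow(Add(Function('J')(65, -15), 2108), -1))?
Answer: Rational(5443, 2136) ≈ 2.5482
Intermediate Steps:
Function('J')(M, b) = 28
Mul(Add(2257, 3186), Pow(Add(Function('J')(65, -15), 2108), -1)) = Mul(Add(2257, 3186), Pow(Add(28, 2108), -1)) = Mul(5443, Pow(2136, -1)) = Mul(5443, Rational(1, 2136)) = Rational(5443, 2136)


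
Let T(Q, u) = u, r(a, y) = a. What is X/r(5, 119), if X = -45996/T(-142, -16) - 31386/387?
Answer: 1441523/2580 ≈ 558.73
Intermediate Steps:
X = 1441523/516 (X = -45996/(-16) - 31386/387 = -45996*(-1/16) - 31386*1/387 = 11499/4 - 10462/129 = 1441523/516 ≈ 2793.6)
X/r(5, 119) = (1441523/516)/5 = (1441523/516)*(⅕) = 1441523/2580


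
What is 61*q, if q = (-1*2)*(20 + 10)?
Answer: -3660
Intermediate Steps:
q = -60 (q = -2*30 = -60)
61*q = 61*(-60) = -3660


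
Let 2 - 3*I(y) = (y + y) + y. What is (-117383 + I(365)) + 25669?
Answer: -276235/3 ≈ -92078.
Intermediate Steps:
I(y) = 2/3 - y (I(y) = 2/3 - ((y + y) + y)/3 = 2/3 - (2*y + y)/3 = 2/3 - y)
(-117383 + I(365)) + 25669 = (-117383 + (2/3 - 1*365)) + 25669 = (-117383 + (2/3 - 365)) + 25669 = (-117383 - 1093/3) + 25669 = -353242/3 + 25669 = -276235/3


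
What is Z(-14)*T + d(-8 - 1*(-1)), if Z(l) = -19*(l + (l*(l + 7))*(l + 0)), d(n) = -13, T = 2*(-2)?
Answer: -105349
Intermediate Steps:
T = -4
Z(l) = -19*l - 19*l²*(7 + l) (Z(l) = -19*(l + (l*(7 + l))*l) = -19*(l + l²*(7 + l)) = -19*l - 19*l²*(7 + l))
Z(-14)*T + d(-8 - 1*(-1)) = -19*(-14)*(1 + (-14)² + 7*(-14))*(-4) - 13 = -19*(-14)*(1 + 196 - 98)*(-4) - 13 = -19*(-14)*99*(-4) - 13 = 26334*(-4) - 13 = -105336 - 13 = -105349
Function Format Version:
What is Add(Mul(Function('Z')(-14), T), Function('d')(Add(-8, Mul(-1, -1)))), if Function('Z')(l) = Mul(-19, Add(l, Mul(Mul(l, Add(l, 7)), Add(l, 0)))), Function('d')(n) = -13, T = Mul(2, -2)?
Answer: -105349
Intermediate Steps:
T = -4
Function('Z')(l) = Add(Mul(-19, l), Mul(-19, Pow(l, 2), Add(7, l))) (Function('Z')(l) = Mul(-19, Add(l, Mul(Mul(l, Add(7, l)), l))) = Mul(-19, Add(l, Mul(Pow(l, 2), Add(7, l)))) = Add(Mul(-19, l), Mul(-19, Pow(l, 2), Add(7, l))))
Add(Mul(Function('Z')(-14), T), Function('d')(Add(-8, Mul(-1, -1)))) = Add(Mul(Mul(-19, -14, Add(1, Pow(-14, 2), Mul(7, -14))), -4), -13) = Add(Mul(Mul(-19, -14, Add(1, 196, -98)), -4), -13) = Add(Mul(Mul(-19, -14, 99), -4), -13) = Add(Mul(26334, -4), -13) = Add(-105336, -13) = -105349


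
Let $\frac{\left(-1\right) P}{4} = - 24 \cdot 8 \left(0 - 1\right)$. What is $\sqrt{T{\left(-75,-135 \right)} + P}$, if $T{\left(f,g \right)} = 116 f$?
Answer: $6 i \sqrt{263} \approx 97.304 i$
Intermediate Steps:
$P = -768$ ($P = - 4 \left(- 24 \cdot 8 \left(0 - 1\right)\right) = - 4 \left(- 24 \cdot 8 \left(-1\right)\right) = - 4 \left(\left(-24\right) \left(-8\right)\right) = \left(-4\right) 192 = -768$)
$\sqrt{T{\left(-75,-135 \right)} + P} = \sqrt{116 \left(-75\right) - 768} = \sqrt{-8700 - 768} = \sqrt{-9468} = 6 i \sqrt{263}$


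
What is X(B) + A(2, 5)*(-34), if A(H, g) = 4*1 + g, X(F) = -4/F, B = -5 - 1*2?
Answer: -2138/7 ≈ -305.43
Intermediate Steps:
B = -7 (B = -5 - 2 = -7)
A(H, g) = 4 + g
X(B) + A(2, 5)*(-34) = -4/(-7) + (4 + 5)*(-34) = -4*(-1/7) + 9*(-34) = 4/7 - 306 = -2138/7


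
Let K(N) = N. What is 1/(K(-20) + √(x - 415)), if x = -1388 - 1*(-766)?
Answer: -20/1437 - I*√1037/1437 ≈ -0.013918 - 0.02241*I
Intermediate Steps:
x = -622 (x = -1388 + 766 = -622)
1/(K(-20) + √(x - 415)) = 1/(-20 + √(-622 - 415)) = 1/(-20 + √(-1037)) = 1/(-20 + I*√1037)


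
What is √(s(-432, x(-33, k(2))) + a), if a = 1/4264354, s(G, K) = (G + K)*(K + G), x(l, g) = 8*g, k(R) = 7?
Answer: √2570882273119851170/4264354 ≈ 376.00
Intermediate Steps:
s(G, K) = (G + K)² (s(G, K) = (G + K)*(G + K) = (G + K)²)
a = 1/4264354 ≈ 2.3450e-7
√(s(-432, x(-33, k(2))) + a) = √((-432 + 8*7)² + 1/4264354) = √((-432 + 56)² + 1/4264354) = √((-376)² + 1/4264354) = √(141376 + 1/4264354) = √(602877311105/4264354) = √2570882273119851170/4264354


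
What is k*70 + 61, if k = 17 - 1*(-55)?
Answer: 5101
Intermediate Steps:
k = 72 (k = 17 + 55 = 72)
k*70 + 61 = 72*70 + 61 = 5040 + 61 = 5101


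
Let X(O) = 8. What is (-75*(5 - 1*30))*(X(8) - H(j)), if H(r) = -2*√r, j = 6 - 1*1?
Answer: 15000 + 3750*√5 ≈ 23385.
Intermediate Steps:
j = 5 (j = 6 - 1 = 5)
(-75*(5 - 1*30))*(X(8) - H(j)) = (-75*(5 - 1*30))*(8 - (-2)*√5) = (-75*(5 - 30))*(8 + 2*√5) = (-75*(-25))*(8 + 2*√5) = 1875*(8 + 2*√5) = 15000 + 3750*√5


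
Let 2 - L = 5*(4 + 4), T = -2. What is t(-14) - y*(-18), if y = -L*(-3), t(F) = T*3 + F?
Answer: -2072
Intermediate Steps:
L = -38 (L = 2 - 5*(4 + 4) = 2 - 5*8 = 2 - 1*40 = 2 - 40 = -38)
t(F) = -6 + F (t(F) = -2*3 + F = -6 + F)
y = -114 (y = -1*(-38)*(-3) = 38*(-3) = -114)
t(-14) - y*(-18) = (-6 - 14) - (-114)*(-18) = -20 - 1*2052 = -20 - 2052 = -2072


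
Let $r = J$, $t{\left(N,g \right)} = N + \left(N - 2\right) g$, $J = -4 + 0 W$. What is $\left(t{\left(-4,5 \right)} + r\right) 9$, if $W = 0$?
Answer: $-342$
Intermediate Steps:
$J = -4$ ($J = -4 + 0 \cdot 0 = -4 + 0 = -4$)
$t{\left(N,g \right)} = N + g \left(-2 + N\right)$ ($t{\left(N,g \right)} = N + \left(-2 + N\right) g = N + g \left(-2 + N\right)$)
$r = -4$
$\left(t{\left(-4,5 \right)} + r\right) 9 = \left(\left(-4 - 10 - 20\right) - 4\right) 9 = \left(-34 - 4\right) 9 = \left(-38\right) 9 = -342$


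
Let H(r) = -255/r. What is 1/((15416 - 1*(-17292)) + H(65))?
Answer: 13/425153 ≈ 3.0577e-5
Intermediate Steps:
1/((15416 - 1*(-17292)) + H(65)) = 1/((15416 - 1*(-17292)) - 255/65) = 1/((15416 + 17292) - 255*1/65) = 1/(32708 - 51/13) = 1/(425153/13) = 13/425153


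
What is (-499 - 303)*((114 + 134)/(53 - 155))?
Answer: 99448/51 ≈ 1950.0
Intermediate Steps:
(-499 - 303)*((114 + 134)/(53 - 155)) = -198896/(-102) = -198896*(-1)/102 = -802*(-124/51) = 99448/51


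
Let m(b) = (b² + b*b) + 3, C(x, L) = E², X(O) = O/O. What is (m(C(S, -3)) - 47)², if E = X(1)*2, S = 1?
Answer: 144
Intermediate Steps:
X(O) = 1
E = 2 (E = 1*2 = 2)
C(x, L) = 4 (C(x, L) = 2² = 4)
m(b) = 3 + 2*b² (m(b) = (b² + b²) + 3 = 2*b² + 3 = 3 + 2*b²)
(m(C(S, -3)) - 47)² = ((3 + 2*4²) - 47)² = ((3 + 2*16) - 47)² = ((3 + 32) - 47)² = (35 - 47)² = (-12)² = 144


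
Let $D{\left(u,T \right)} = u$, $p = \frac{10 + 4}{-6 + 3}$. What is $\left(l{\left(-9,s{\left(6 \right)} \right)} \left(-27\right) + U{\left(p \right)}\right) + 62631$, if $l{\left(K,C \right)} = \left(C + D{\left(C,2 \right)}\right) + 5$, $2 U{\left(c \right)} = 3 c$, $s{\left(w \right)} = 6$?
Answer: $62165$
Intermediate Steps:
$p = - \frac{14}{3}$ ($p = \frac{14}{-3} = 14 \left(- \frac{1}{3}\right) = - \frac{14}{3} \approx -4.6667$)
$U{\left(c \right)} = \frac{3 c}{2}$
$l{\left(K,C \right)} = 5 + 2 C$ ($l{\left(K,C \right)} = \left(C + C\right) + 5 = 2 C + 5 = 5 + 2 C$)
$\left(l{\left(-9,s{\left(6 \right)} \right)} \left(-27\right) + U{\left(p \right)}\right) + 62631 = \left(\left(5 + 2 \cdot 6\right) \left(-27\right) + \frac{3}{2} \left(- \frac{14}{3}\right)\right) + 62631 = \left(\left(5 + 12\right) \left(-27\right) - 7\right) + 62631 = \left(17 \left(-27\right) - 7\right) + 62631 = \left(-459 - 7\right) + 62631 = -466 + 62631 = 62165$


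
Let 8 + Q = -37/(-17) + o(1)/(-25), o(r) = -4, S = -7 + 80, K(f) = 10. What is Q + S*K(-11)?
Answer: 307843/425 ≈ 724.34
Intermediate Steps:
S = 73
Q = -2407/425 (Q = -8 + (-37/(-17) - 4/(-25)) = -8 + (-37*(-1/17) - 4*(-1/25)) = -8 + (37/17 + 4/25) = -8 + 993/425 = -2407/425 ≈ -5.6635)
Q + S*K(-11) = -2407/425 + 73*10 = -2407/425 + 730 = 307843/425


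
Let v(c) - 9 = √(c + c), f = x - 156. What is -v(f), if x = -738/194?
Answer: -9 - I*√3007194/97 ≈ -9.0 - 17.878*I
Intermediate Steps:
x = -369/97 (x = -738*1/194 = -369/97 ≈ -3.8041)
f = -15501/97 (f = -369/97 - 156 = -15501/97 ≈ -159.80)
v(c) = 9 + √2*√c (v(c) = 9 + √(c + c) = 9 + √(2*c) = 9 + √2*√c)
-v(f) = -(9 + √2*√(-15501/97)) = -(9 + √2*(I*√1503597/97)) = -(9 + I*√3007194/97) = -9 - I*√3007194/97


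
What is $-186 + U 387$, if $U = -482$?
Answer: $-186720$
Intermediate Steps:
$-186 + U 387 = -186 - 186534 = -186720$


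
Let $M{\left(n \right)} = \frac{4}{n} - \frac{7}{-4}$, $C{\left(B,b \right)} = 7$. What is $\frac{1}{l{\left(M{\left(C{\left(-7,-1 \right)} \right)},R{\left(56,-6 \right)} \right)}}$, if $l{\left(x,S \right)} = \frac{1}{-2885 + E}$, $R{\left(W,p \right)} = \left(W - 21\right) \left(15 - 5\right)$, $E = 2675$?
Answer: $-210$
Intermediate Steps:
$M{\left(n \right)} = \frac{7}{4} + \frac{4}{n}$ ($M{\left(n \right)} = \frac{4}{n} - - \frac{7}{4} = \frac{4}{n} + \frac{7}{4} = \frac{7}{4} + \frac{4}{n}$)
$R{\left(W,p \right)} = -210 + 10 W$ ($R{\left(W,p \right)} = \left(-21 + W\right) 10 = -210 + 10 W$)
$l{\left(x,S \right)} = - \frac{1}{210}$ ($l{\left(x,S \right)} = \frac{1}{-2885 + 2675} = \frac{1}{-210} = - \frac{1}{210}$)
$\frac{1}{l{\left(M{\left(C{\left(-7,-1 \right)} \right)},R{\left(56,-6 \right)} \right)}} = \frac{1}{- \frac{1}{210}} = -210$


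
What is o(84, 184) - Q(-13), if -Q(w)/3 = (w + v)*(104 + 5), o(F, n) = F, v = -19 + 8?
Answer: -7764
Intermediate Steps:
v = -11
Q(w) = 3597 - 327*w (Q(w) = -3*(w - 11)*(104 + 5) = -3*(-11 + w)*109 = -3*(-1199 + 109*w) = 3597 - 327*w)
o(84, 184) - Q(-13) = 84 - (3597 - 327*(-13)) = 84 - (3597 + 4251) = 84 - 1*7848 = 84 - 7848 = -7764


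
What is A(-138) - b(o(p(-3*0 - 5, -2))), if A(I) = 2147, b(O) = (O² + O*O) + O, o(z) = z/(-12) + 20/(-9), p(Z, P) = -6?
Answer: 173566/81 ≈ 2142.8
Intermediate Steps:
o(z) = -20/9 - z/12 (o(z) = z*(-1/12) + 20*(-⅑) = -z/12 - 20/9 = -20/9 - z/12)
b(O) = O + 2*O² (b(O) = (O² + O²) + O = 2*O² + O = O + 2*O²)
A(-138) - b(o(p(-3*0 - 5, -2))) = 2147 - (-20/9 - 1/12*(-6))*(1 + 2*(-20/9 - 1/12*(-6))) = 2147 - (-20/9 + ½)*(1 + 2*(-20/9 + ½)) = 2147 - (-31)*(1 + 2*(-31/18))/18 = 2147 - (-31)*(1 - 31/9)/18 = 2147 - (-31)*(-22)/(18*9) = 2147 - 1*341/81 = 2147 - 341/81 = 173566/81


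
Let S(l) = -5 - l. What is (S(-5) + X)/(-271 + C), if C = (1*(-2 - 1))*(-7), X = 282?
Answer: -141/125 ≈ -1.1280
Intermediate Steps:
C = 21 (C = (1*(-3))*(-7) = -3*(-7) = 21)
(S(-5) + X)/(-271 + C) = ((-5 - 1*(-5)) + 282)/(-271 + 21) = ((-5 + 5) + 282)/(-250) = (0 + 282)*(-1/250) = 282*(-1/250) = -141/125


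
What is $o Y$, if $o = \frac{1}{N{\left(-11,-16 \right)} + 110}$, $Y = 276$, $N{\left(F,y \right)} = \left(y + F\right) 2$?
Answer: $\frac{69}{14} \approx 4.9286$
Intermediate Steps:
$N{\left(F,y \right)} = 2 F + 2 y$ ($N{\left(F,y \right)} = \left(F + y\right) 2 = 2 F + 2 y$)
$o = \frac{1}{56}$ ($o = \frac{1}{\left(2 \left(-11\right) + 2 \left(-16\right)\right) + 110} = \frac{1}{\left(-22 - 32\right) + 110} = \frac{1}{-54 + 110} = \frac{1}{56} \approx 0.017857$)
$o Y = \frac{1}{56} \cdot 276 = \frac{69}{14}$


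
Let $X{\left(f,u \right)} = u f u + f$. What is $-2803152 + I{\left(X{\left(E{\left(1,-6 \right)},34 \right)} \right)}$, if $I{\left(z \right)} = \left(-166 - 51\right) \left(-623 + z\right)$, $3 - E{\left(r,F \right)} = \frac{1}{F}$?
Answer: $- \frac{20778077}{6} \approx -3.463 \cdot 10^{6}$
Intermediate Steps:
$E{\left(r,F \right)} = 3 - \frac{1}{F}$
$X{\left(f,u \right)} = f + f u^{2}$ ($X{\left(f,u \right)} = f u u + f = f u^{2} + f = f + f u^{2}$)
$I{\left(z \right)} = 135191 - 217 z$ ($I{\left(z \right)} = - 217 \left(-623 + z\right) = 135191 - 217 z$)
$-2803152 + I{\left(X{\left(E{\left(1,-6 \right)},34 \right)} \right)} = -2803152 + \left(135191 - 217 \left(3 - \frac{1}{-6}\right) \left(1 + 34^{2}\right)\right) = -2803152 + \left(135191 - 217 \left(3 - - \frac{1}{6}\right) \left(1 + 1156\right)\right) = -2803152 + \left(135191 - 217 \left(3 + \frac{1}{6}\right) 1157\right) = -2803152 + \left(135191 - 217 \cdot \frac{19}{6} \cdot 1157\right) = -2803152 + \left(135191 - \frac{4770311}{6}\right) = -2803152 - \frac{3959165}{6} = - \frac{20778077}{6}$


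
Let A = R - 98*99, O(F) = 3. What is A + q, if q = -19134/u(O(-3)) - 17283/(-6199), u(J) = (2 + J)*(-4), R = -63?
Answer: -545853687/61990 ≈ -8805.5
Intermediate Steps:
u(J) = -8 - 4*J
A = -9765 (A = -63 - 98*99 = -63 - 9702 = -9765)
q = 59478663/61990 (q = -19134/(-8 - 4*3) - 17283/(-6199) = -19134/(-8 - 12) - 17283*(-1/6199) = -19134/(-20) + 17283/6199 = -19134*(-1/20) + 17283/6199 = 9567/10 + 17283/6199 = 59478663/61990 ≈ 959.49)
A + q = -9765 + 59478663/61990 = -545853687/61990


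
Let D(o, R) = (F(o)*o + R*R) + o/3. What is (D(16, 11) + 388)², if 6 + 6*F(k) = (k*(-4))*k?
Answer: 44849809/9 ≈ 4.9833e+6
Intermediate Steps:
F(k) = -1 - 2*k²/3 (F(k) = -1 + ((k*(-4))*k)/6 = -1 + ((-4*k)*k)/6 = -1 + (-4*k²)/6 = -1 - 2*k²/3)
D(o, R) = R² + o/3 + o*(-1 - 2*o²/3) (D(o, R) = ((-1 - 2*o²/3)*o + R*R) + o/3 = (o*(-1 - 2*o²/3) + R²) + o*(⅓) = (R² + o*(-1 - 2*o²/3)) + o/3 = R² + o/3 + o*(-1 - 2*o²/3))
(D(16, 11) + 388)² = ((11² - ⅔*16 - ⅔*16³) + 388)² = ((121 - 32/3 - ⅔*4096) + 388)² = ((121 - 32/3 - 8192/3) + 388)² = (-7861/3 + 388)² = (-6697/3)² = 44849809/9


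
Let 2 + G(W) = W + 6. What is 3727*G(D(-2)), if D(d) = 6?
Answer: 37270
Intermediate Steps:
G(W) = 4 + W (G(W) = -2 + (W + 6) = -2 + (6 + W) = 4 + W)
3727*G(D(-2)) = 3727*(4 + 6) = 3727*10 = 37270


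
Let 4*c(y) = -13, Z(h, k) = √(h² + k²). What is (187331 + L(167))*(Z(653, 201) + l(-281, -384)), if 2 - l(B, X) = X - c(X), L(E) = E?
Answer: 143529719/2 + 187498*√466810 ≈ 1.9987e+8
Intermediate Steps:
c(y) = -13/4 (c(y) = (¼)*(-13) = -13/4)
l(B, X) = -5/4 - X (l(B, X) = 2 - (X - 1*(-13/4)) = 2 - (X + 13/4) = 2 - (13/4 + X) = 2 + (-13/4 - X) = -5/4 - X)
(187331 + L(167))*(Z(653, 201) + l(-281, -384)) = (187331 + 167)*(√(653² + 201²) + (-5/4 - 1*(-384))) = 187498*(√(426409 + 40401) + (-5/4 + 384)) = 187498*(√466810 + 1531/4) = 187498*(1531/4 + √466810) = 143529719/2 + 187498*√466810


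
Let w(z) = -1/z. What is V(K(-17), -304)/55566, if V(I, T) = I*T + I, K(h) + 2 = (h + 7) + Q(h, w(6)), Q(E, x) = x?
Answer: 7373/111132 ≈ 0.066344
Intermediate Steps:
K(h) = 29/6 + h (K(h) = -2 + ((h + 7) - 1/6) = -2 + ((7 + h) - 1*1/6) = -2 + ((7 + h) - 1/6) = -2 + (41/6 + h) = 29/6 + h)
V(I, T) = I + I*T
V(K(-17), -304)/55566 = ((29/6 - 17)*(1 - 304))/55566 = -73/6*(-303)*(1/55566) = (7373/2)*(1/55566) = 7373/111132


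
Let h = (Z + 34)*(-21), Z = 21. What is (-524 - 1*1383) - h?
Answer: -752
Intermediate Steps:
h = -1155 (h = (21 + 34)*(-21) = 55*(-21) = -1155)
(-524 - 1*1383) - h = (-524 - 1*1383) - 1*(-1155) = (-524 - 1383) + 1155 = -1907 + 1155 = -752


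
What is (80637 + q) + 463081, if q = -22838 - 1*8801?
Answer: 512079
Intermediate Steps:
q = -31639 (q = -22838 - 8801 = -31639)
(80637 + q) + 463081 = (80637 - 31639) + 463081 = 48998 + 463081 = 512079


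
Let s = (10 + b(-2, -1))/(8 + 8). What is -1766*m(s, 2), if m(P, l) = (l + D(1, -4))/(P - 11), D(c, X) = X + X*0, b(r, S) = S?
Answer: -56512/167 ≈ -338.40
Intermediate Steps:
D(c, X) = X (D(c, X) = X + 0 = X)
s = 9/16 (s = (10 - 1)/(8 + 8) = 9/16 ≈ 0.56250)
m(P, l) = (-4 + l)/(-11 + P) (m(P, l) = (l - 4)/(P - 11) = (-4 + l)/(-11 + P))
-1766*m(s, 2) = -1766*(-4 + 2)/(-11 + 9/16) = -1766*(-2)/(-167/16) = -(-28256)*(-2)/167 = -1766*32/167 = -56512/167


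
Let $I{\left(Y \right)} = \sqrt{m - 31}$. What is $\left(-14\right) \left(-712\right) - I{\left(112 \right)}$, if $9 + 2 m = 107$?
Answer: $9968 - 3 \sqrt{2} \approx 9963.8$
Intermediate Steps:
$m = 49$ ($m = - \frac{9}{2} + \frac{1}{2} \cdot 107 = - \frac{9}{2} + \frac{107}{2} = 49$)
$I{\left(Y \right)} = 3 \sqrt{2}$ ($I{\left(Y \right)} = \sqrt{49 - 31} = \sqrt{18} = 3 \sqrt{2}$)
$\left(-14\right) \left(-712\right) - I{\left(112 \right)} = \left(-14\right) \left(-712\right) - 3 \sqrt{2} = 9968 - 3 \sqrt{2}$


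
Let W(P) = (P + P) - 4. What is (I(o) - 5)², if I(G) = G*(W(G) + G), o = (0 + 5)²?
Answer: 3132900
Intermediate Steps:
o = 25 (o = 5² = 25)
W(P) = -4 + 2*P (W(P) = 2*P - 4 = -4 + 2*P)
I(G) = G*(-4 + 3*G) (I(G) = G*((-4 + 2*G) + G) = G*(-4 + 3*G))
(I(o) - 5)² = (25*(-4 + 3*25) - 5)² = (25*(-4 + 75) - 5)² = (25*71 - 5)² = (1775 - 5)² = 1770² = 3132900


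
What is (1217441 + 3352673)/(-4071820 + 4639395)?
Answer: 4570114/567575 ≈ 8.0520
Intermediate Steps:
(1217441 + 3352673)/(-4071820 + 4639395) = 4570114/567575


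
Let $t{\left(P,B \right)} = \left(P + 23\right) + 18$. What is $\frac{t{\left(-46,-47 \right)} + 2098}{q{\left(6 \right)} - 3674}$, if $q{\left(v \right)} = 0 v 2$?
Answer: $- \frac{2093}{3674} \approx -0.56968$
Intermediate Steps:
$q{\left(v \right)} = 0$ ($q{\left(v \right)} = 0 \cdot 2 = 0$)
$t{\left(P,B \right)} = 41 + P$ ($t{\left(P,B \right)} = \left(23 + P\right) + 18 = 41 + P$)
$\frac{t{\left(-46,-47 \right)} + 2098}{q{\left(6 \right)} - 3674} = \frac{\left(41 - 46\right) + 2098}{0 - 3674} = \frac{-5 + 2098}{-3674} = 2093 \left(- \frac{1}{3674}\right) = - \frac{2093}{3674}$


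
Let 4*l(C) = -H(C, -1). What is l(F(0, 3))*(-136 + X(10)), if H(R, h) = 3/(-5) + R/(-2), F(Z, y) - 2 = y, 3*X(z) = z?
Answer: -6169/60 ≈ -102.82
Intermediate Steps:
X(z) = z/3
F(Z, y) = 2 + y
H(R, h) = -⅗ - R/2 (H(R, h) = 3*(-⅕) + R*(-½) = -⅗ - R/2)
l(C) = 3/20 + C/8 (l(C) = (-(-⅗ - C/2))/4 = (⅗ + C/2)/4 = 3/20 + C/8)
l(F(0, 3))*(-136 + X(10)) = (3/20 + (2 + 3)/8)*(-136 + (⅓)*10) = (3/20 + (⅛)*5)*(-136 + 10/3) = (3/20 + 5/8)*(-398/3) = (31/40)*(-398/3) = -6169/60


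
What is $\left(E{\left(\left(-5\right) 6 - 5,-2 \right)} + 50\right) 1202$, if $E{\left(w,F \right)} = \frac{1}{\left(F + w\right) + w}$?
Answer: $\frac{2162999}{36} \approx 60083.0$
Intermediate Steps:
$E{\left(w,F \right)} = \frac{1}{F + 2 w}$
$\left(E{\left(\left(-5\right) 6 - 5,-2 \right)} + 50\right) 1202 = \left(\frac{1}{-2 + 2 \left(\left(-5\right) 6 - 5\right)} + 50\right) 1202 = \left(\frac{1}{-2 + 2 \left(-30 - 5\right)} + 50\right) 1202 = \left(\frac{1}{-2 + 2 \left(-35\right)} + 50\right) 1202 = \left(\frac{1}{-2 - 70} + 50\right) 1202 = \left(\frac{1}{-72} + 50\right) 1202 = \left(- \frac{1}{72} + 50\right) 1202 = \frac{3599}{72} \cdot 1202 = \frac{2162999}{36}$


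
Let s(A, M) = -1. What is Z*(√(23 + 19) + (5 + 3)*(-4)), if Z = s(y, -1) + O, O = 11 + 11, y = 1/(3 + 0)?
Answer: -672 + 21*√42 ≈ -535.90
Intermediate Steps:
y = ⅓ (y = 1/3 = ⅓ ≈ 0.33333)
O = 22
Z = 21 (Z = -1 + 22 = 21)
Z*(√(23 + 19) + (5 + 3)*(-4)) = 21*(√(23 + 19) + (5 + 3)*(-4)) = 21*(√42 + 8*(-4)) = 21*(√42 - 32) = 21*(-32 + √42) = -672 + 21*√42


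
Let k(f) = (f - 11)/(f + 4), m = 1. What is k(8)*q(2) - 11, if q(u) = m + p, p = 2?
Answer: -47/4 ≈ -11.750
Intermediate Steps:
k(f) = (-11 + f)/(4 + f)
q(u) = 3 (q(u) = 1 + 2 = 3)
k(8)*q(2) - 11 = ((-11 + 8)/(4 + 8))*3 - 11 = (-3/12)*3 - 11 = ((1/12)*(-3))*3 - 11 = -¼*3 - 11 = -¾ - 11 = -47/4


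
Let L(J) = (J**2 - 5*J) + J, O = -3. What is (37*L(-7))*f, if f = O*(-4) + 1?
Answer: 37037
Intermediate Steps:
L(J) = J**2 - 4*J
f = 13 (f = -3*(-4) + 1 = 12 + 1 = 13)
(37*L(-7))*f = (37*(-7*(-4 - 7)))*13 = (37*(-7*(-11)))*13 = (37*77)*13 = 2849*13 = 37037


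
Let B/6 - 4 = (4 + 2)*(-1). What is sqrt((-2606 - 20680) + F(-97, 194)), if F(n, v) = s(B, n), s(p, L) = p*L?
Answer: 3*I*sqrt(2458) ≈ 148.73*I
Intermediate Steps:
B = -12 (B = 24 + 6*((4 + 2)*(-1)) = 24 + 6*(6*(-1)) = 24 + 6*(-6) = 24 - 36 = -12)
s(p, L) = L*p
F(n, v) = -12*n (F(n, v) = n*(-12) = -12*n)
sqrt((-2606 - 20680) + F(-97, 194)) = sqrt((-2606 - 20680) - 12*(-97)) = sqrt(-23286 + 1164) = sqrt(-22122) = 3*I*sqrt(2458)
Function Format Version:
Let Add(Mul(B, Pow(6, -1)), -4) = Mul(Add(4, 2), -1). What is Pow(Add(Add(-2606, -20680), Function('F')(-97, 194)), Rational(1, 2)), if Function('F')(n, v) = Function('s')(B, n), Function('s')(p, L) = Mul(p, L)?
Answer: Mul(3, I, Pow(2458, Rational(1, 2))) ≈ Mul(148.73, I)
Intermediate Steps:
B = -12 (B = Add(24, Mul(6, Mul(Add(4, 2), -1))) = Add(24, Mul(6, Mul(6, -1))) = Add(24, Mul(6, -6)) = Add(24, -36) = -12)
Function('s')(p, L) = Mul(L, p)
Function('F')(n, v) = Mul(-12, n) (Function('F')(n, v) = Mul(n, -12) = Mul(-12, n))
Pow(Add(Add(-2606, -20680), Function('F')(-97, 194)), Rational(1, 2)) = Pow(Add(Add(-2606, -20680), Mul(-12, -97)), Rational(1, 2)) = Pow(Add(-23286, 1164), Rational(1, 2)) = Pow(-22122, Rational(1, 2)) = Mul(3, I, Pow(2458, Rational(1, 2)))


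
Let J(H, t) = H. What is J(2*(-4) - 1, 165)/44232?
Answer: -3/14744 ≈ -0.00020347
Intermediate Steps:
J(2*(-4) - 1, 165)/44232 = (2*(-4) - 1)/44232 = (-8 - 1)*(1/44232) = -9*1/44232 = -3/14744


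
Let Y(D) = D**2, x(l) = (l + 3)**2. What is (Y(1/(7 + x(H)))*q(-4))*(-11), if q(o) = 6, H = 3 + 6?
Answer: -66/22801 ≈ -0.0028946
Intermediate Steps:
H = 9
x(l) = (3 + l)**2
(Y(1/(7 + x(H)))*q(-4))*(-11) = ((1/(7 + (3 + 9)**2))**2*6)*(-11) = ((1/(7 + 12**2))**2*6)*(-11) = ((1/(7 + 144))**2*6)*(-11) = ((1/151)**2*6)*(-11) = ((1/22801)*6)*(-11) = (6/22801)*(-11) = -66/22801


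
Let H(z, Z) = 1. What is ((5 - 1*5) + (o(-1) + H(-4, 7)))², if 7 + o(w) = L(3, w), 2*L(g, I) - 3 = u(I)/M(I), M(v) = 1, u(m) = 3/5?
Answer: 441/25 ≈ 17.640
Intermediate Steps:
u(m) = ⅗ (u(m) = 3*(⅕) = ⅗)
L(g, I) = 9/5 (L(g, I) = 3/2 + ((⅗)/1)/2 = 3/2 + ((⅗)*1)/2 = 3/2 + (½)*(⅗) = 3/2 + 3/10 = 9/5)
o(w) = -26/5 (o(w) = -7 + 9/5 = -26/5)
((5 - 1*5) + (o(-1) + H(-4, 7)))² = ((5 - 1*5) + (-26/5 + 1))² = ((5 - 5) - 21/5)² = (0 - 21/5)² = (-21/5)² = 441/25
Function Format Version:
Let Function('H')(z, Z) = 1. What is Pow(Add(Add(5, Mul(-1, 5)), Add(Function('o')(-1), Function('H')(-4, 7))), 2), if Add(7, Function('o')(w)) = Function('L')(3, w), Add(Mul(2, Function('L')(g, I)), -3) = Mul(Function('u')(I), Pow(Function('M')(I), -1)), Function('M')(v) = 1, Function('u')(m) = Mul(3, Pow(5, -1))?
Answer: Rational(441, 25) ≈ 17.640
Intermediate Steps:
Function('u')(m) = Rational(3, 5) (Function('u')(m) = Mul(3, Rational(1, 5)) = Rational(3, 5))
Function('L')(g, I) = Rational(9, 5) (Function('L')(g, I) = Add(Rational(3, 2), Mul(Rational(1, 2), Mul(Rational(3, 5), Pow(1, -1)))) = Add(Rational(3, 2), Mul(Rational(1, 2), Mul(Rational(3, 5), 1))) = Add(Rational(3, 2), Mul(Rational(1, 2), Rational(3, 5))) = Add(Rational(3, 2), Rational(3, 10)) = Rational(9, 5))
Function('o')(w) = Rational(-26, 5) (Function('o')(w) = Add(-7, Rational(9, 5)) = Rational(-26, 5))
Pow(Add(Add(5, Mul(-1, 5)), Add(Function('o')(-1), Function('H')(-4, 7))), 2) = Pow(Add(Add(5, Mul(-1, 5)), Add(Rational(-26, 5), 1)), 2) = Pow(Add(Add(5, -5), Rational(-21, 5)), 2) = Pow(Add(0, Rational(-21, 5)), 2) = Pow(Rational(-21, 5), 2) = Rational(441, 25)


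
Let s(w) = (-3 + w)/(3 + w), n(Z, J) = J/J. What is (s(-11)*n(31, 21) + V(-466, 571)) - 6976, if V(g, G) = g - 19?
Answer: -29837/4 ≈ -7459.3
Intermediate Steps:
n(Z, J) = 1
V(g, G) = -19 + g
s(w) = (-3 + w)/(3 + w)
(s(-11)*n(31, 21) + V(-466, 571)) - 6976 = (((-3 - 11)/(3 - 11))*1 + (-19 - 466)) - 6976 = ((-14/(-8))*1 - 485) - 6976 = (-1/8*(-14)*1 - 485) - 6976 = ((7/4)*1 - 485) - 6976 = (7/4 - 485) - 6976 = -1933/4 - 6976 = -29837/4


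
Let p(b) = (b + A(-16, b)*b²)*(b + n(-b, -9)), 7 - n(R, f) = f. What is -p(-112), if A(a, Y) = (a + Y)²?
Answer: 19729995264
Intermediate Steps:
n(R, f) = 7 - f
A(a, Y) = (Y + a)²
p(b) = (16 + b)*(b + b²*(-16 + b)²) (p(b) = (b + (b - 16)²*b²)*(b + (7 - 1*(-9))) = (b + (-16 + b)²*b²)*(b + (7 + 9)) = (b + b²*(-16 + b)²)*(b + 16) = (b + b²*(-16 + b)²)*(16 + b) = (16 + b)*(b + b²*(-16 + b)²))
-p(-112) = -(-112)*(16 + (-112)⁴ - 256*(-112)² - 16*(-112)³ + 4097*(-112)) = -(-112)*(16 + 157351936 - 256*12544 - 16*(-1404928) - 458864) = -(-112)*(16 + 157351936 - 3211264 + 22478848 - 458864) = -(-112)*176160672 = -1*(-19729995264) = 19729995264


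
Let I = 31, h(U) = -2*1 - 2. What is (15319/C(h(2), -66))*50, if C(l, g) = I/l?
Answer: -3063800/31 ≈ -98832.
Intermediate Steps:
h(U) = -4 (h(U) = -2 - 2 = -4)
C(l, g) = 31/l
(15319/C(h(2), -66))*50 = (15319/((31/(-4))))*50 = (15319/((31*(-1/4))))*50 = (15319/(-31/4))*50 = (15319*(-4/31))*50 = -61276/31*50 = -3063800/31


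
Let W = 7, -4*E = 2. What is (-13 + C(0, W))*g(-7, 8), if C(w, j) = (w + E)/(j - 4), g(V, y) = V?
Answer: 553/6 ≈ 92.167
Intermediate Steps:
E = -½ (E = -¼*2 = -½ ≈ -0.50000)
C(w, j) = (-½ + w)/(-4 + j) (C(w, j) = (w - ½)/(j - 4) = (-½ + w)/(-4 + j))
(-13 + C(0, W))*g(-7, 8) = (-13 + (-½ + 0)/(-4 + 7))*(-7) = (-13 - ½/3)*(-7) = (-13 + (⅓)*(-½))*(-7) = (-13 - ⅙)*(-7) = -79/6*(-7) = 553/6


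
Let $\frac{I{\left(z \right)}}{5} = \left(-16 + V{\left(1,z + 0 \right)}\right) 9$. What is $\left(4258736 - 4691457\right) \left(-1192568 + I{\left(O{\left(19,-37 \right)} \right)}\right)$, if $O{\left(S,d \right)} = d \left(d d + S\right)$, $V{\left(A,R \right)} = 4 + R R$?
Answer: $-51356864444742652$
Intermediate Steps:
$V{\left(A,R \right)} = 4 + R^{2}$
$O{\left(S,d \right)} = d \left(S + d^{2}\right)$ ($O{\left(S,d \right)} = d \left(d^{2} + S\right) = d \left(S + d^{2}\right)$)
$I{\left(z \right)} = -540 + 45 z^{2}$ ($I{\left(z \right)} = 5 \left(-16 + \left(4 + \left(z + 0\right)^{2}\right)\right) 9 = 5 \left(-16 + \left(4 + z^{2}\right)\right) 9 = 5 \left(-12 + z^{2}\right) 9 = 5 \left(-108 + 9 z^{2}\right) = -540 + 45 z^{2}$)
$\left(4258736 - 4691457\right) \left(-1192568 + I{\left(O{\left(19,-37 \right)} \right)}\right) = \left(4258736 - 4691457\right) \left(-1192568 - \left(540 - 45 \left(- 37 \left(19 + \left(-37\right)^{2}\right)\right)^{2}\right)\right) = - 432721 \left(-1192568 - \left(540 - 45 \left(- 37 \left(19 + 1369\right)\right)^{2}\right)\right) = - 432721 \left(-1192568 - \left(540 - 45 \left(\left(-37\right) 1388\right)^{2}\right)\right) = - 432721 \left(-1192568 - \left(540 - 45 \left(-51356\right)^{2}\right)\right) = - 432721 \left(-1192568 + \left(-540 + 45 \cdot 2637438736\right)\right) = - 432721 \left(-1192568 + \left(-540 + 118684743120\right)\right) = - 432721 \left(-1192568 + 118684742580\right) = \left(-432721\right) 118683550012 = -51356864444742652$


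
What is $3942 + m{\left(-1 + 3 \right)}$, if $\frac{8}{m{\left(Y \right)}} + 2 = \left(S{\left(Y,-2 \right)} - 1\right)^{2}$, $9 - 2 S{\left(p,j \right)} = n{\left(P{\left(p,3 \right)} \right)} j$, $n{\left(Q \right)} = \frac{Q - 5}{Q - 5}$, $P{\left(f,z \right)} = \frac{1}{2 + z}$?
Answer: $\frac{287798}{73} \approx 3942.4$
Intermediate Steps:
$n{\left(Q \right)} = 1$ ($n{\left(Q \right)} = \frac{-5 + Q}{-5 + Q} = 1$)
$S{\left(p,j \right)} = \frac{9}{2} - \frac{j}{2}$ ($S{\left(p,j \right)} = \frac{9}{2} - \frac{1 j}{2} = \frac{9}{2} - \frac{j}{2}$)
$m{\left(Y \right)} = \frac{32}{73}$ ($m{\left(Y \right)} = \frac{8}{-2 + \left(\left(\frac{9}{2} - -1\right) - 1\right)^{2}} = \frac{8}{-2 + \left(\left(\frac{9}{2} + 1\right) - 1\right)^{2}} = \frac{8}{-2 + \left(\frac{11}{2} - 1\right)^{2}} = \frac{8}{-2 + \left(\frac{9}{2}\right)^{2}} = \frac{8}{-2 + \frac{81}{4}} = \frac{8}{\frac{73}{4}} = 8 \cdot \frac{4}{73} = \frac{32}{73}$)
$3942 + m{\left(-1 + 3 \right)} = 3942 + \frac{32}{73} = \frac{287798}{73}$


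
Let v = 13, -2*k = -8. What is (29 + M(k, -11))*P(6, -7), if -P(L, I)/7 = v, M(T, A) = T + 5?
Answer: -3458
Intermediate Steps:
k = 4 (k = -1/2*(-8) = 4)
M(T, A) = 5 + T
P(L, I) = -91 (P(L, I) = -7*13 = -91)
(29 + M(k, -11))*P(6, -7) = (29 + (5 + 4))*(-91) = (29 + 9)*(-91) = 38*(-91) = -3458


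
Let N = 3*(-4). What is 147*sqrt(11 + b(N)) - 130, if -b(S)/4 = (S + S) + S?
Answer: -130 + 147*sqrt(155) ≈ 1700.1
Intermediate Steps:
N = -12
b(S) = -12*S (b(S) = -4*((S + S) + S) = -4*(2*S + S) = -12*S)
147*sqrt(11 + b(N)) - 130 = 147*sqrt(11 - 12*(-12)) - 130 = 147*sqrt(11 + 144) - 130 = 147*sqrt(155) - 130 = -130 + 147*sqrt(155)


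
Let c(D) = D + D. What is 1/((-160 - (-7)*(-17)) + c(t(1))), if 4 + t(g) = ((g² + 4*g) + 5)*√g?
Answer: -1/267 ≈ -0.0037453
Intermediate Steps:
t(g) = -4 + √g*(5 + g² + 4*g) (t(g) = -4 + ((g² + 4*g) + 5)*√g = -4 + (5 + g² + 4*g)*√g = -4 + √g*(5 + g² + 4*g))
c(D) = 2*D
1/((-160 - (-7)*(-17)) + c(t(1))) = 1/((-160 - (-7)*(-17)) + 2*(-4 + 1^(5/2) + 4*1^(3/2) + 5*√1)) = 1/((-160 - 1*119) + 2*(-4 + 1 + 4*1 + 5*1)) = 1/((-160 - 119) + 2*(-4 + 1 + 4 + 5)) = 1/(-279 + 2*6) = 1/(-279 + 12) = 1/(-267) = -1/267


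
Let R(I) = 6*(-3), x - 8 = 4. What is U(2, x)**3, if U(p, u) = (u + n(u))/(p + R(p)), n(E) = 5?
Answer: -4913/4096 ≈ -1.1995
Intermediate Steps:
x = 12 (x = 8 + 4 = 12)
R(I) = -18
U(p, u) = (5 + u)/(-18 + p) (U(p, u) = (u + 5)/(p - 18) = (5 + u)/(-18 + p))
U(2, x)**3 = ((5 + 12)/(-18 + 2))**3 = (17/(-16))**3 = (-1/16*17)**3 = (-17/16)**3 = -4913/4096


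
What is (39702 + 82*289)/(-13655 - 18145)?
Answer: -317/159 ≈ -1.9937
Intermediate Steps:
(39702 + 82*289)/(-13655 - 18145) = (39702 + 23698)/(-31800) = 63400*(-1/31800) = -317/159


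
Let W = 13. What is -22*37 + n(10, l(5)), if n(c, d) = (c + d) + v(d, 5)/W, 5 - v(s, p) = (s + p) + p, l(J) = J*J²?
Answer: -689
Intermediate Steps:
l(J) = J³
v(s, p) = 5 - s - 2*p (v(s, p) = 5 - ((s + p) + p) = 5 - ((p + s) + p) = 5 - (s + 2*p) = 5 + (-s - 2*p) = 5 - s - 2*p)
n(c, d) = -5/13 + c + 12*d/13 (n(c, d) = (c + d) + (5 - d - 2*5)/13 = (c + d) + (5 - d - 10)*(1/13) = (c + d) + (-5 - d)*(1/13) = (c + d) + (-5/13 - d/13) = -5/13 + c + 12*d/13)
-22*37 + n(10, l(5)) = -22*37 + (-5/13 + 10 + (12/13)*5³) = -814 + (-5/13 + 10 + (12/13)*125) = -814 + (-5/13 + 10 + 1500/13) = -814 + 125 = -689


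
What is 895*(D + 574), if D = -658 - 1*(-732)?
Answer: 579960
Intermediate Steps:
D = 74 (D = -658 + 732 = 74)
895*(D + 574) = 895*(74 + 574) = 895*648 = 579960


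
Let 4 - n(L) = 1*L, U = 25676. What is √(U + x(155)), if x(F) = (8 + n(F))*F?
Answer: √3511 ≈ 59.254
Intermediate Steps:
n(L) = 4 - L
x(F) = F*(12 - F) (x(F) = (8 + (4 - F))*F = (12 - F)*F = F*(12 - F))
√(U + x(155)) = √(25676 + 155*(12 - 1*155)) = √(25676 + 155*(12 - 155)) = √(25676 + 155*(-143)) = √(25676 - 22165) = √3511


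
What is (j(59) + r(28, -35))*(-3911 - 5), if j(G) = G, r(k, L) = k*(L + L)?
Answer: 7444316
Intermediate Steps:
r(k, L) = 2*L*k (r(k, L) = k*(2*L) = 2*L*k)
(j(59) + r(28, -35))*(-3911 - 5) = (59 + 2*(-35)*28)*(-3911 - 5) = (59 - 1960)*(-3916) = -1901*(-3916) = 7444316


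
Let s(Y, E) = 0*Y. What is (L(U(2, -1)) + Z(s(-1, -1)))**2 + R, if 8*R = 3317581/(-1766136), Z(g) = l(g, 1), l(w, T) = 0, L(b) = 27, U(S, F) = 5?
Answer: 10296787571/14129088 ≈ 728.77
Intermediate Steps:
s(Y, E) = 0
Z(g) = 0
R = -3317581/14129088 (R = (3317581/(-1766136))/8 = (3317581*(-1/1766136))/8 = (1/8)*(-3317581/1766136) = -3317581/14129088 ≈ -0.23481)
(L(U(2, -1)) + Z(s(-1, -1)))**2 + R = (27 + 0)**2 - 3317581/14129088 = 27**2 - 3317581/14129088 = 729 - 3317581/14129088 = 10296787571/14129088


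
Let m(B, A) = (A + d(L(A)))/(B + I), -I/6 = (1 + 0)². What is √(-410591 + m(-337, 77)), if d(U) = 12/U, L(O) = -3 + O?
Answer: 2*I*√337400157031/1813 ≈ 640.77*I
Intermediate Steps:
I = -6 (I = -6*(1 + 0)² = -6*1² = -6*1 = -6)
m(B, A) = (A + 12/(-3 + A))/(-6 + B) (m(B, A) = (A + 12/(-3 + A))/(B - 6) = (A + 12/(-3 + A))/(-6 + B))
√(-410591 + m(-337, 77)) = √(-410591 + (12 + 77*(-3 + 77))/((-6 - 337)*(-3 + 77))) = √(-410591 + (12 + 77*74)/(-343*74)) = √(-410591 - 1/343*1/74*(12 + 5698)) = √(-410591 - 1/343*1/74*5710) = √(-410591 - 2855/12691) = √(-5210813236/12691) = 2*I*√337400157031/1813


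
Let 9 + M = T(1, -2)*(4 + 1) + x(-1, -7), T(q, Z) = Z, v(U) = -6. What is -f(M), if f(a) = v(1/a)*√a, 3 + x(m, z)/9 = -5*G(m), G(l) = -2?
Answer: 12*√11 ≈ 39.799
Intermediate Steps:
x(m, z) = 63 (x(m, z) = -27 + 9*(-5*(-2)) = -27 + 9*10 = -27 + 90 = 63)
M = 44 (M = -9 + (-2*(4 + 1) + 63) = -9 + (-2*5 + 63) = -9 + (-10 + 63) = -9 + 53 = 44)
f(a) = -6*√a
-f(M) = -(-6)*√44 = -(-6)*2*√11 = -(-12)*√11 = 12*√11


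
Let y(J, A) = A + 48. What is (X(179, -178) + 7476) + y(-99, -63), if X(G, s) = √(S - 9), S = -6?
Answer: 7461 + I*√15 ≈ 7461.0 + 3.873*I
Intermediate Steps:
X(G, s) = I*√15 (X(G, s) = √(-6 - 9) = √(-15) = I*√15)
y(J, A) = 48 + A
(X(179, -178) + 7476) + y(-99, -63) = (I*√15 + 7476) + (48 - 63) = (7476 + I*√15) - 15 = 7461 + I*√15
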